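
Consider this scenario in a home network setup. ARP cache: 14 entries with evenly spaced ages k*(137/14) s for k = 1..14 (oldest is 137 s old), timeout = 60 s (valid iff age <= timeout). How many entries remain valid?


Ages are k * 137/14 s for k = 1..14 (spacing = 9.7857 s).
Entry k is valid iff k * 137/14 <= 60 iff k <= 14 * 60 / 137 = 6.1314
n_valid = floor(6.1314) = 6
(n_stale = 14 - 6 = 8)

6


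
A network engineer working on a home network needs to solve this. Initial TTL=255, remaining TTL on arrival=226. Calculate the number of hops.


Given: initial TTL = 255, received TTL = 226
Hops = initial TTL - received TTL
Hops = 255 - 226 = 29

29


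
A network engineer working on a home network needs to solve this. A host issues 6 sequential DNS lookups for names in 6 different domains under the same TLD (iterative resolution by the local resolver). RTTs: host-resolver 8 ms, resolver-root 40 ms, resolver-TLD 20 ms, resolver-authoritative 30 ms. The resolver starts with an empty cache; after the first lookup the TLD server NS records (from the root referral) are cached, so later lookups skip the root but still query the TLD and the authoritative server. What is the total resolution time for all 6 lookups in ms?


Lookup 1 (cold cache): local + root + TLD + auth = 8 + 40 + 20 + 30 = 98 ms
Lookups 2..6 (TLD NS cached -> skip root; new domain -> still ask TLD and auth): local + TLD + auth = 8 + 20 + 30 = 58 ms each
Remaining 5 lookups: 5 * 58 = 290 ms
Total = 98 + 290 = 388 ms

388


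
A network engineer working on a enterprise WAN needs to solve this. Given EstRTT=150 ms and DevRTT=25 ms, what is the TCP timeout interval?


Given: EstRTT = 150 ms, DevRTT = 25 ms
Timeout = EstRTT + 4 * DevRTT
4 * DevRTT = 4 * 25 = 100
Timeout = 150 + 100 = 250 ms

250


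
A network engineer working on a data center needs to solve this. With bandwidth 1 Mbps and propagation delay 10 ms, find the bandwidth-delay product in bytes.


Given: bandwidth = 1 Mbps, delay = 10 ms
BDP in bits = 1 * 10^6 * 10 / 1000
BDP in bits = 10000
BDP in bytes = 10000 / 8 = 1250

1250


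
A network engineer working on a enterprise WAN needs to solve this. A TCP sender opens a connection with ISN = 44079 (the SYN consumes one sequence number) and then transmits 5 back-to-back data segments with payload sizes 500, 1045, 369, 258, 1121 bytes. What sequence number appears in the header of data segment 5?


The SYN occupies sequence number ISN = 44079, so the first data byte is ISN + 1 = 44080.
SEQ of data segment i = (ISN + 1) + sum of payload sizes of segments 1..i-1.
Segment 1: SEQ = 44080, payload = 500 bytes
Segment 2: SEQ = 44580, payload = 1045 bytes
Segment 3: SEQ = 45625, payload = 369 bytes
Segment 4: SEQ = 45994, payload = 258 bytes
Segment 5: SEQ = 46252, payload = 1121 bytes
SEQ of segment 5 = 44080 + 500 + 1045 + 369 + 258 = 46252

46252


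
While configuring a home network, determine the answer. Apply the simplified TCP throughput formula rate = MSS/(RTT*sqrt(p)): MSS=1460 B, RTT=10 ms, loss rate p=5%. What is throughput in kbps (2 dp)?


Given: MSS = 1460 bytes, RTT = 10 ms, loss = 5%
RTT in seconds = 10 / 1000 = 0.01
Loss rate = 5% = 0.05
sqrt(loss) = sqrt(0.05) = 0.223606797750
Throughput (bytes/s) = 1460 / (0.01 * 0.223606797750) = 652931.8494
Throughput (kbps) = 652931.8494 * 8 / 1000 = 5223.454795 -> 5223.45 kbps (2 dp)

5223.45


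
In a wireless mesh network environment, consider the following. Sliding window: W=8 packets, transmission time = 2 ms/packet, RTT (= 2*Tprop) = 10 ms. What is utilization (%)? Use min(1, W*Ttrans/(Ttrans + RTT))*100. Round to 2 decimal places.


Given: W = 8, Ttrans = 2 ms, RTT = 10 ms (= 2 * Tprop, Tprop = 5 ms)
Cycle time = Ttrans + RTT = 2 + 10 = 12 ms (first packet sent until its ACK returns)
W * Ttrans = 8 * 2 = 16 ms of sending per cycle
W * Ttrans / (Ttrans + RTT) = 16 / 12 = 1.333333
U = min(1, 1.333333) = 1.000000
U% = 100.00%

100.00


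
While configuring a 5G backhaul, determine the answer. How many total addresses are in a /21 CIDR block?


Given: CIDR prefix /21
Host bits = 32 - 21 = 11
Total addresses = 2^11 = 2048

2048


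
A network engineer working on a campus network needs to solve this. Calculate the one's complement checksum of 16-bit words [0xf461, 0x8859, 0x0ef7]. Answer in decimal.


Given words: [0xf461, 0x8859, 0x0ef7]
Step 1: Sum all words
Raw sum = 62561 + 34905 + 3831 = 101297
Step 2: Fold carry: (35761 + 1) = 35762
One's complement = ~35762 & 0xFFFF = 29773

29773


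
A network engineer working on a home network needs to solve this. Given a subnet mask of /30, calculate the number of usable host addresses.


Given: subnet mask /30
Host bits = 32 - 30 = 2
Total addresses = 2^2 = 4
Usable hosts = 4 - 2 (network + broadcast) = 2

2


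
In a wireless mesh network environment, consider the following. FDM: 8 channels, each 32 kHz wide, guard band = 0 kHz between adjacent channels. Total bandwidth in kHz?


Given: 8 channels, 32 kHz each, guard = 0 kHz
Channel bandwidth = 8 * 32 = 256 kHz
Guard bands = 7 gaps * 0 kHz = 0 kHz
Total = 256 + 0 = 256 kHz

256


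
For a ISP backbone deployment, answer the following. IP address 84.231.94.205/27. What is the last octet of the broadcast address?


Given: IP = 84.231.94.205, prefix = /27
Host bits = 32 - 27 = 5
Network last octet = 205 AND mask = 192
Host part size = 2^5 - 1 = 31
Broadcast last octet = 192 OR 31 = 223

223


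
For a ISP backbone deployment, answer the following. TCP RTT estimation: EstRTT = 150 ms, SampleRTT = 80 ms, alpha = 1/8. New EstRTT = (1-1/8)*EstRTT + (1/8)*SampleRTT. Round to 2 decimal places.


Given: EstRTT = 150 ms, SampleRTT = 80 ms, alpha = 1/8
New EstRTT = (1 - alpha) * EstRTT + alpha * SampleRTT
(7/8) * 150 = 131.25
(1/8) * 80 = 10
New EstRTT = 131.25 + 10 = 141.25 ms -> 141.25 ms (2 dp)

141.25


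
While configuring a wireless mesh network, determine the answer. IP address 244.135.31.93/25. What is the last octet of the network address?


Given: IP = 244.135.31.93, prefix = /25
Subnet mask = 255.255.255.128
Last octet of IP: 93
Last octet of mask: 128
Network last octet = 93 AND 128 = 0

0


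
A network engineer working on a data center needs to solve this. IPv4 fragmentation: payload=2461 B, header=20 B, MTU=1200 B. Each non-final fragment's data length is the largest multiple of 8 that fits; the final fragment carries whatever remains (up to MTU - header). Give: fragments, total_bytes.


Max data per non-final fragment = floor((MTU - header)/8)*8 = floor((1200 - 20)/8)*8 = floor(1180/8)*8 = 1176 B
Final fragment needs no 8-byte alignment: it can carry up to MTU - header = 1180 B
Non-final fragments needed = ceil((payload - 1180) / 1176) = ceil(1281/1176) = ceil(1.0893) = 2
Number of fragments = 2 + 1 = 3
Fragment sizes (data): 2 * 1176 B + 109 B (last, 109 <= 1180 OK)
Total bytes sent = payload + n_frags * header = 2461 + 3*20 = 2461 + 60 = 2521 B

3, 2521


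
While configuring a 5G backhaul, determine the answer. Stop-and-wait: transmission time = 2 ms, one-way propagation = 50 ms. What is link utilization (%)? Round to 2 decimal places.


Given: Ttrans = 2 ms, Tprop = 50 ms
RTT = 2 * Tprop = 2 * 50 = 100 ms
U = Ttrans / (Ttrans + RTT)
U = 2 / (2 + 100)
U = 2 / 102 = 0.019608
U% = 1.96%

1.96


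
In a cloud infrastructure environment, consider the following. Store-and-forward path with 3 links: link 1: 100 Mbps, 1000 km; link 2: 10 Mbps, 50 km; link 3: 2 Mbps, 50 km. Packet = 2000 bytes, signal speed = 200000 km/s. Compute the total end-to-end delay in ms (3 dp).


Packet = 2000 bytes = 16000 bits. Store-and-forward: sum (t_trans + t_prop) per link.
Link 1: t_trans = 16000/(100*10^6) s = 0.1600 ms; t_prop = 1000/200000 s = 5.0000 ms; subtotal = 5.1600 ms
Link 2: t_trans = 16000/(10*10^6) s = 1.6000 ms; t_prop = 50/200000 s = 0.2500 ms; subtotal = 1.8500 ms
Link 3: t_trans = 16000/(2*10^6) s = 8.0000 ms; t_prop = 50/200000 s = 0.2500 ms; subtotal = 8.2500 ms
End-to-end = 5.1600 + 1.8500 + 8.2500 = 15.2600 ms -> 15.260 ms (3 dp)

15.260


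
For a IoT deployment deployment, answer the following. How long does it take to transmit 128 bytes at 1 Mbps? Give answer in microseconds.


Given: packet = 128 bytes, bandwidth = 1 Mbps
Packet in bits = 128 * 8 = 1024 bits
Bandwidth = 1 * 10^6 = 1000000 bps
Time = 1024 / 1000000 seconds
Time in us = 1024 * 10^6 / 1000000 = 1024

1024


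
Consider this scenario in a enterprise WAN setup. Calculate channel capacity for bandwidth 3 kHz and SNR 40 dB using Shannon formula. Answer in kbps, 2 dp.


Given: B = 3 kHz, SNR = 40 dB
SNR linear = 10^(40/10) = 10000
1 + SNR = 10001
log2(10001) = 13.2878566418
C = 3 * 1000 * 13.2878566418 = 39863.5699 bps
C = 39.863570 kbps -> 39.86 kbps (2 dp)

39.86


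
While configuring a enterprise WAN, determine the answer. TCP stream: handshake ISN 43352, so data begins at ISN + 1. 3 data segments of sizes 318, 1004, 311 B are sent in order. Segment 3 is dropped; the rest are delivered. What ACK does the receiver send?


SYN uses sequence number 43352; first data byte = ISN + 1 = 43353.
Segment 1: SEQ = 43353, len = 318 B, covers [43353, 43670]
Segment 2: SEQ = 43671, len = 1004 B, covers [43671, 44674]
Segment 3: SEQ = 44675, len = 311 B, covers [44675, 44985] [LOST]
In-order data received: bytes [43353, 44674] (segments 1..2).
Segment 3 missing -> gap begins at byte 44675.
Cumulative ACK = next expected in-order byte = 43353 + 318 + 1004 = 44675

44675


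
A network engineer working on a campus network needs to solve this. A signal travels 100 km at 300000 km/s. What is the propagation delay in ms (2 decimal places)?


Given: distance = 100 km, speed = 300000 km/s
Delay = distance / speed = 100 / 300000 seconds
Delay in ms = 100 * 1000 / 300000
Delay = 0.3333 ms
Rounded to 2 dp = 0.33 ms

0.33


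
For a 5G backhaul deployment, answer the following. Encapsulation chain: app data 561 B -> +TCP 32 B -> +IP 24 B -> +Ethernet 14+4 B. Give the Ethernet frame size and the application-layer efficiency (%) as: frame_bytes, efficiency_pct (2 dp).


TCP segment = 561 + 32 = 593 B
IP packet = 593 + 24 = 617 B
Ethernet frame = 617 + 14 + 4 = 635 B
Efficiency = app / frame = 561 / 635 = 0.883465 = 88.3465% -> 88.35% (2 dp)

635, 88.35


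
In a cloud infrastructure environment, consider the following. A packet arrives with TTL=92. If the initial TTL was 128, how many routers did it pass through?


Given: initial TTL = 128, received TTL = 92
Hops = initial TTL - received TTL
Hops = 128 - 92 = 36

36


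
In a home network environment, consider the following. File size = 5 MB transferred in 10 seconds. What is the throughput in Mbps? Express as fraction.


Given: file = 5 MB, time = 10 s
File in Mb = 5 * 8 = 40 Mb
Throughput = 40 / 10 Mbps
Throughput = 4 Mbps

4


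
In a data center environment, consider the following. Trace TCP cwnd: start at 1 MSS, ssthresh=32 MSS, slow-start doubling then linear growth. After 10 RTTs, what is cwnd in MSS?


RTT 0: cwnd = 1 MSS (initial)
RTT 1: cwnd = 2 MSS (slow start, doubled)
RTT 2: cwnd = 4 MSS (slow start, doubled)
RTT 3: cwnd = 8 MSS (slow start, doubled)
RTT 4: cwnd = 16 MSS (slow start, doubled)
RTT 5: cwnd = 32 MSS (slow start, doubled)
RTT 6: cwnd = 33 MSS (congestion avoidance, +1)
RTT 7: cwnd = 34 MSS (congestion avoidance, +1)
RTT 8: cwnd = 35 MSS (congestion avoidance, +1)
RTT 9: cwnd = 36 MSS (congestion avoidance, +1)
RTT 10: cwnd = 37 MSS (congestion avoidance, +1)

37


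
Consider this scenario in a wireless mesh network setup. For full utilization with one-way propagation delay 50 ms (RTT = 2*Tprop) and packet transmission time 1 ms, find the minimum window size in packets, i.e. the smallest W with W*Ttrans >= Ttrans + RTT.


Given: Ttrans = 1 ms, RTT = 100 ms (= 2 * Tprop, Tprop = 50 ms)
Time until first ACK returns = Ttrans + RTT = 1 + 100 = 101 ms
Need W * Ttrans >= Ttrans + RTT  ->  W >= (Ttrans + RTT) / Ttrans
(Ttrans + RTT) / Ttrans = 101 / 1 = 101
W_min = ceil(101) = 101

101


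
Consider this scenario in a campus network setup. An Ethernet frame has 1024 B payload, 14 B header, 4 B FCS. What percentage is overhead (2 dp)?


Given: payload = 1024 B, header = 14 B, trailer = 4 B
Overhead bytes = header + trailer = 14 + 4 = 18
Total frame = payload + overhead = 1024 + 18 = 1042
Overhead % = 18 / 1042 * 100 = 1.7274% -> 1.73% (2 dp)

1.73


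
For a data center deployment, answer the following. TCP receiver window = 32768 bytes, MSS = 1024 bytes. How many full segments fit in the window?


Given: RWND = 32768 bytes, MSS = 1024 bytes
Full segments = floor(RWND / MSS)
Full segments = floor(32768 / 1024)
Full segments = floor(32.0) = 32

32


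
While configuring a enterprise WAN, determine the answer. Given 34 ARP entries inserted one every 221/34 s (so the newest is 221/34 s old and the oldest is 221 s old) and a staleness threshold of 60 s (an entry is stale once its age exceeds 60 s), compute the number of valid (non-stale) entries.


Ages are k * 221/34 s for k = 1..34 (spacing = 6.5000 s).
Entry k is valid iff k * 221/34 <= 60 iff k <= 34 * 60 / 221 = 9.2308
n_valid = floor(9.2308) = 9
(n_stale = 34 - 9 = 25)

9


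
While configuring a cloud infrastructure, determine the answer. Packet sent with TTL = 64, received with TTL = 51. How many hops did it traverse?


Given: initial TTL = 64, received TTL = 51
Hops = initial TTL - received TTL
Hops = 64 - 51 = 13

13


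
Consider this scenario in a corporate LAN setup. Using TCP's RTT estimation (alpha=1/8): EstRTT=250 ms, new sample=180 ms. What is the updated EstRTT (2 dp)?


Given: EstRTT = 250 ms, SampleRTT = 180 ms, alpha = 1/8
New EstRTT = (1 - alpha) * EstRTT + alpha * SampleRTT
(7/8) * 250 = 218.75
(1/8) * 180 = 22.5
New EstRTT = 218.75 + 22.5 = 241.25 ms -> 241.25 ms (2 dp)

241.25


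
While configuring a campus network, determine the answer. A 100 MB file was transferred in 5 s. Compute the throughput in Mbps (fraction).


Given: file = 100 MB, time = 5 s
File in Mb = 100 * 8 = 800 Mb
Throughput = 800 / 5 Mbps
Throughput = 160 Mbps

160


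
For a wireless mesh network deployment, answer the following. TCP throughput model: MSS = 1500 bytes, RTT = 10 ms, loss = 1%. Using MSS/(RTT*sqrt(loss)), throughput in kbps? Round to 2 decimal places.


Given: MSS = 1500 bytes, RTT = 10 ms, loss = 1%
RTT in seconds = 10 / 1000 = 0.01
Loss rate = 1% = 0.01
sqrt(loss) = sqrt(0.01) = 0.1
Throughput (bytes/s) = 1500 / (0.01 * 0.1) = 1500000.0000
Throughput (kbps) = 1500000.0000 * 8 / 1000 = 12000.000000 -> 12000.00 kbps (2 dp)

12000.00


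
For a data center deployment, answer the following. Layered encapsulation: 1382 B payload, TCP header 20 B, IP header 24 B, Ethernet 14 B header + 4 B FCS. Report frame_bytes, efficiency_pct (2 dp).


TCP segment = 1382 + 20 = 1402 B
IP packet = 1402 + 24 = 1426 B
Ethernet frame = 1426 + 14 + 4 = 1444 B
Efficiency = app / frame = 1382 / 1444 = 0.957064 = 95.7064% -> 95.71% (2 dp)

1444, 95.71


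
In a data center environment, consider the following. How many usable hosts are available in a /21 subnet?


Given: subnet mask /21
Host bits = 32 - 21 = 11
Total addresses = 2^11 = 2048
Usable hosts = 2048 - 2 (network + broadcast) = 2046

2046


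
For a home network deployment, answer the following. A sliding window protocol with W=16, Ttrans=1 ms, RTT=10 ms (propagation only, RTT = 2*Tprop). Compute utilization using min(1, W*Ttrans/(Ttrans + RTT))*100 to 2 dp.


Given: W = 16, Ttrans = 1 ms, RTT = 10 ms (= 2 * Tprop, Tprop = 5 ms)
Cycle time = Ttrans + RTT = 1 + 10 = 11 ms (first packet sent until its ACK returns)
W * Ttrans = 16 * 1 = 16 ms of sending per cycle
W * Ttrans / (Ttrans + RTT) = 16 / 11 = 1.454545
U = min(1, 1.454545) = 1.000000
U% = 100.00%

100.00


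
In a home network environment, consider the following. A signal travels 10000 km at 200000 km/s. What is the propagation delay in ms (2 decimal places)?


Given: distance = 10000 km, speed = 200000 km/s
Delay = distance / speed = 10000 / 200000 seconds
Delay in ms = 10000 * 1000 / 200000
Delay = 50.0000 ms
Rounded to 2 dp = 50.00 ms

50.00


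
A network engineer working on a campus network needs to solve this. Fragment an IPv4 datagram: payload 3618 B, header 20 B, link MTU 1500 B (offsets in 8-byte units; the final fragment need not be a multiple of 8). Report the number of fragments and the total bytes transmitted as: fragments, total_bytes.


Max data per non-final fragment = floor((MTU - header)/8)*8 = floor((1500 - 20)/8)*8 = floor(1480/8)*8 = 1480 B
Final fragment needs no 8-byte alignment: it can carry up to MTU - header = 1480 B
Non-final fragments needed = ceil((payload - 1480) / 1480) = ceil(2138/1480) = ceil(1.4446) = 2
Number of fragments = 2 + 1 = 3
Fragment sizes (data): 2 * 1480 B + 658 B (last, 658 <= 1480 OK)
Total bytes sent = payload + n_frags * header = 3618 + 3*20 = 3618 + 60 = 3678 B

3, 3678


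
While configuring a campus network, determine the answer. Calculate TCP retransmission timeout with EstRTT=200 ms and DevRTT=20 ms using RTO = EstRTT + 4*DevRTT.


Given: EstRTT = 200 ms, DevRTT = 20 ms
Timeout = EstRTT + 4 * DevRTT
4 * DevRTT = 4 * 20 = 80
Timeout = 200 + 80 = 280 ms

280


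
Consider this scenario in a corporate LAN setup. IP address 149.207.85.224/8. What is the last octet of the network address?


Given: IP = 149.207.85.224, prefix = /8
Subnet mask = 255.0.0.0
Last octet of IP: 224
Last octet of mask: 0
Network last octet = 224 AND 0 = 0

0


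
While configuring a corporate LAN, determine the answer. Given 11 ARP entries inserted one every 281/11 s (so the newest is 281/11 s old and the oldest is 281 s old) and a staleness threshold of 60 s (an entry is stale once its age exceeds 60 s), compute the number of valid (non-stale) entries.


Ages are k * 281/11 s for k = 1..11 (spacing = 25.5455 s).
Entry k is valid iff k * 281/11 <= 60 iff k <= 11 * 60 / 281 = 2.3488
n_valid = floor(2.3488) = 2
(n_stale = 11 - 2 = 9)

2


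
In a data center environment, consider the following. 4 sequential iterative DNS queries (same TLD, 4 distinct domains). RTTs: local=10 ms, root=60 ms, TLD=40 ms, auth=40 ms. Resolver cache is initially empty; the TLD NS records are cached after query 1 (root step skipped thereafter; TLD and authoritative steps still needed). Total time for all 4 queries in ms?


Lookup 1 (cold cache): local + root + TLD + auth = 10 + 60 + 40 + 40 = 150 ms
Lookups 2..4 (TLD NS cached -> skip root; new domain -> still ask TLD and auth): local + TLD + auth = 10 + 40 + 40 = 90 ms each
Remaining 3 lookups: 3 * 90 = 270 ms
Total = 150 + 270 = 420 ms

420


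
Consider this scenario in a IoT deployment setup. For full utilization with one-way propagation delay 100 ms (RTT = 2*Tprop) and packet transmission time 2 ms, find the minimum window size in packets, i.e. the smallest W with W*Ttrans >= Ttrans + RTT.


Given: Ttrans = 2 ms, RTT = 200 ms (= 2 * Tprop, Tprop = 100 ms)
Time until first ACK returns = Ttrans + RTT = 2 + 200 = 202 ms
Need W * Ttrans >= Ttrans + RTT  ->  W >= (Ttrans + RTT) / Ttrans
(Ttrans + RTT) / Ttrans = 202 / 2 = 101
W_min = ceil(101) = 101

101


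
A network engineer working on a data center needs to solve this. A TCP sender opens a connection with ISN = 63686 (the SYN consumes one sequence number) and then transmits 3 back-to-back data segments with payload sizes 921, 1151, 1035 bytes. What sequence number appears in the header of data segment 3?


The SYN occupies sequence number ISN = 63686, so the first data byte is ISN + 1 = 63687.
SEQ of data segment i = (ISN + 1) + sum of payload sizes of segments 1..i-1.
Segment 1: SEQ = 63687, payload = 921 bytes
Segment 2: SEQ = 64608, payload = 1151 bytes
Segment 3: SEQ = 65759, payload = 1035 bytes
SEQ of segment 3 = 63687 + 921 + 1151 = 65759

65759


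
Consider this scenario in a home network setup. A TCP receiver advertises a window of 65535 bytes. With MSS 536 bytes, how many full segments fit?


Given: RWND = 65535 bytes, MSS = 536 bytes
Full segments = floor(RWND / MSS)
Full segments = floor(65535 / 536)
Full segments = floor(122.2668) = 122

122


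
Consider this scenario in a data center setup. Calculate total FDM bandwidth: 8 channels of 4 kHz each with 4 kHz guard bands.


Given: 8 channels, 4 kHz each, guard = 4 kHz
Channel bandwidth = 8 * 4 = 32 kHz
Guard bands = 7 gaps * 4 kHz = 28 kHz
Total = 32 + 28 = 60 kHz

60


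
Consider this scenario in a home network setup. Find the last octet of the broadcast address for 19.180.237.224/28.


Given: IP = 19.180.237.224, prefix = /28
Host bits = 32 - 28 = 4
Network last octet = 224 AND mask = 224
Host part size = 2^4 - 1 = 15
Broadcast last octet = 224 OR 15 = 239

239


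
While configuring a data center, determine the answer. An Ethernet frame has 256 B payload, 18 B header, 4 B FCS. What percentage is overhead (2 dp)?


Given: payload = 256 B, header = 18 B, trailer = 4 B
Overhead bytes = header + trailer = 18 + 4 = 22
Total frame = payload + overhead = 256 + 22 = 278
Overhead % = 22 / 278 * 100 = 7.9137% -> 7.91% (2 dp)

7.91


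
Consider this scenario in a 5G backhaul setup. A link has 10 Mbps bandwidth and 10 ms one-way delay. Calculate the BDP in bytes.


Given: bandwidth = 10 Mbps, delay = 10 ms
BDP in bits = 10 * 10^6 * 10 / 1000
BDP in bits = 100000
BDP in bytes = 100000 / 8 = 12500

12500


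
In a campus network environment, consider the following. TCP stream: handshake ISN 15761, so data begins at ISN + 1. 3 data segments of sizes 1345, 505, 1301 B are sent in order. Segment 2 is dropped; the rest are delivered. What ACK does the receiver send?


SYN uses sequence number 15761; first data byte = ISN + 1 = 15762.
Segment 1: SEQ = 15762, len = 1345 B, covers [15762, 17106]
Segment 2: SEQ = 17107, len = 505 B, covers [17107, 17611] [LOST]
Segment 3: SEQ = 17612, len = 1301 B, covers [17612, 18912]
In-order data received: bytes [15762, 17106] (segments 1..1).
Segment 2 missing -> gap begins at byte 17107; later segments buffered out of order.
Cumulative ACK = next expected in-order byte = 15762 + 1345 = 17107

17107


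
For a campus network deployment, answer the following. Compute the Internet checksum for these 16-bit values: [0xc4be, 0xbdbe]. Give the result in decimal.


Given words: [0xc4be, 0xbdbe]
Step 1: Sum all words
Raw sum = 50366 + 48574 = 98940
Step 2: Fold carry: (33404 + 1) = 33405
One's complement = ~33405 & 0xFFFF = 32130

32130


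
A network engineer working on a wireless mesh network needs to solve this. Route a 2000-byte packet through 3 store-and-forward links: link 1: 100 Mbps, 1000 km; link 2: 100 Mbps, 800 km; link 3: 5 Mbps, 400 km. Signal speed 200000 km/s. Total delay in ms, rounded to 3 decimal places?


Packet = 2000 bytes = 16000 bits. Store-and-forward: sum (t_trans + t_prop) per link.
Link 1: t_trans = 16000/(100*10^6) s = 0.1600 ms; t_prop = 1000/200000 s = 5.0000 ms; subtotal = 5.1600 ms
Link 2: t_trans = 16000/(100*10^6) s = 0.1600 ms; t_prop = 800/200000 s = 4.0000 ms; subtotal = 4.1600 ms
Link 3: t_trans = 16000/(5*10^6) s = 3.2000 ms; t_prop = 400/200000 s = 2.0000 ms; subtotal = 5.2000 ms
End-to-end = 5.1600 + 4.1600 + 5.2000 = 14.5200 ms -> 14.520 ms (3 dp)

14.520


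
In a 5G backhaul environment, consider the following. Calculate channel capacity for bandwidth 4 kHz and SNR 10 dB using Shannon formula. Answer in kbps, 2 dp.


Given: B = 4 kHz, SNR = 10 dB
SNR linear = 10^(10/10) = 10
1 + SNR = 11
log2(11) = 3.4594316186
C = 4 * 1000 * 3.4594316186 = 13837.7265 bps
C = 13.837726 kbps -> 13.84 kbps (2 dp)

13.84


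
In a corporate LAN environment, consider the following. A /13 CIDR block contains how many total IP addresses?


Given: CIDR prefix /13
Host bits = 32 - 13 = 19
Total addresses = 2^19 = 524288

524288


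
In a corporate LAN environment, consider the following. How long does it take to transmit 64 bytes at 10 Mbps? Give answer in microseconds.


Given: packet = 64 bytes, bandwidth = 10 Mbps
Packet in bits = 64 * 8 = 512 bits
Bandwidth = 10 * 10^6 = 10000000 bps
Time = 512 / 10000000 seconds
Time in us = 512 * 10^6 / 10000000 = 51.2

51.2


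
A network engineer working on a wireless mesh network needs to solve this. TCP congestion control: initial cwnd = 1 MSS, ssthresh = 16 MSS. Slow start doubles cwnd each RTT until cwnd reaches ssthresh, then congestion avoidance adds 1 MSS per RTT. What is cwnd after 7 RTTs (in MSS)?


RTT 0: cwnd = 1 MSS (initial)
RTT 1: cwnd = 2 MSS (slow start, doubled)
RTT 2: cwnd = 4 MSS (slow start, doubled)
RTT 3: cwnd = 8 MSS (slow start, doubled)
RTT 4: cwnd = 16 MSS (slow start, doubled)
RTT 5: cwnd = 17 MSS (congestion avoidance, +1)
RTT 6: cwnd = 18 MSS (congestion avoidance, +1)
RTT 7: cwnd = 19 MSS (congestion avoidance, +1)

19


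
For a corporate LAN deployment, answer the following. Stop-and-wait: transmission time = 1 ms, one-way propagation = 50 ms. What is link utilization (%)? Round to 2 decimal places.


Given: Ttrans = 1 ms, Tprop = 50 ms
RTT = 2 * Tprop = 2 * 50 = 100 ms
U = Ttrans / (Ttrans + RTT)
U = 1 / (1 + 100)
U = 1 / 101 = 0.009901
U% = 0.99%

0.99


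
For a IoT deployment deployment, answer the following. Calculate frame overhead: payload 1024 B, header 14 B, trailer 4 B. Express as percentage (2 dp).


Given: payload = 1024 B, header = 14 B, trailer = 4 B
Overhead bytes = header + trailer = 14 + 4 = 18
Total frame = payload + overhead = 1024 + 18 = 1042
Overhead % = 18 / 1042 * 100 = 1.7274% -> 1.73% (2 dp)

1.73


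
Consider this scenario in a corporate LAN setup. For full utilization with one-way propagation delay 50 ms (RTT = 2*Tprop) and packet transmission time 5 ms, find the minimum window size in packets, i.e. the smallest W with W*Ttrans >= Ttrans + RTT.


Given: Ttrans = 5 ms, RTT = 100 ms (= 2 * Tprop, Tprop = 50 ms)
Time until first ACK returns = Ttrans + RTT = 5 + 100 = 105 ms
Need W * Ttrans >= Ttrans + RTT  ->  W >= (Ttrans + RTT) / Ttrans
(Ttrans + RTT) / Ttrans = 105 / 5 = 21
W_min = ceil(21) = 21

21


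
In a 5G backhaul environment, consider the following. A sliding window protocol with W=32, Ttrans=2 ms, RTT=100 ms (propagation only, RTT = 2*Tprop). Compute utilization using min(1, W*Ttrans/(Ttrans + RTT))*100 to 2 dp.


Given: W = 32, Ttrans = 2 ms, RTT = 100 ms (= 2 * Tprop, Tprop = 50 ms)
Cycle time = Ttrans + RTT = 2 + 100 = 102 ms (first packet sent until its ACK returns)
W * Ttrans = 32 * 2 = 64 ms of sending per cycle
W * Ttrans / (Ttrans + RTT) = 64 / 102 = 0.627451
U = min(1, 0.627451) = 0.627451
U% = 62.75%

62.75


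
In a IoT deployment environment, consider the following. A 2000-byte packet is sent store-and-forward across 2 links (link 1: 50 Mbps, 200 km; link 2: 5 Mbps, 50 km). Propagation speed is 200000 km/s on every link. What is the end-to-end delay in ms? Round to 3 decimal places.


Packet = 2000 bytes = 16000 bits. Store-and-forward: sum (t_trans + t_prop) per link.
Link 1: t_trans = 16000/(50*10^6) s = 0.3200 ms; t_prop = 200/200000 s = 1.0000 ms; subtotal = 1.3200 ms
Link 2: t_trans = 16000/(5*10^6) s = 3.2000 ms; t_prop = 50/200000 s = 0.2500 ms; subtotal = 3.4500 ms
End-to-end = 1.3200 + 3.4500 = 4.7700 ms -> 4.770 ms (3 dp)

4.770


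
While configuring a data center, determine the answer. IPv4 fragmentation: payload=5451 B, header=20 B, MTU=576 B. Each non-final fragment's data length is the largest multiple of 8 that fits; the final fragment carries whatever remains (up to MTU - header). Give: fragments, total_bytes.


Max data per non-final fragment = floor((MTU - header)/8)*8 = floor((576 - 20)/8)*8 = floor(556/8)*8 = 552 B
Final fragment needs no 8-byte alignment: it can carry up to MTU - header = 556 B
Non-final fragments needed = ceil((payload - 556) / 552) = ceil(4895/552) = ceil(8.8678) = 9
Number of fragments = 9 + 1 = 10
Fragment sizes (data): 9 * 552 B + 483 B (last, 483 <= 556 OK)
Total bytes sent = payload + n_frags * header = 5451 + 10*20 = 5451 + 200 = 5651 B

10, 5651


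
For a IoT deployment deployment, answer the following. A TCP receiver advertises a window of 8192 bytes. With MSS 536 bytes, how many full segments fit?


Given: RWND = 8192 bytes, MSS = 536 bytes
Full segments = floor(RWND / MSS)
Full segments = floor(8192 / 536)
Full segments = floor(15.2836) = 15

15


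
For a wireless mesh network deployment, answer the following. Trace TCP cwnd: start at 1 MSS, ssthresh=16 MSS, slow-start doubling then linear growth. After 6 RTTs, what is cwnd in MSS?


RTT 0: cwnd = 1 MSS (initial)
RTT 1: cwnd = 2 MSS (slow start, doubled)
RTT 2: cwnd = 4 MSS (slow start, doubled)
RTT 3: cwnd = 8 MSS (slow start, doubled)
RTT 4: cwnd = 16 MSS (slow start, doubled)
RTT 5: cwnd = 17 MSS (congestion avoidance, +1)
RTT 6: cwnd = 18 MSS (congestion avoidance, +1)

18


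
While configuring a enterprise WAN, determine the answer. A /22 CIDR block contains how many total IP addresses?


Given: CIDR prefix /22
Host bits = 32 - 22 = 10
Total addresses = 2^10 = 1024

1024


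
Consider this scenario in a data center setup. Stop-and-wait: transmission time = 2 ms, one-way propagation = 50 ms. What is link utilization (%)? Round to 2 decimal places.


Given: Ttrans = 2 ms, Tprop = 50 ms
RTT = 2 * Tprop = 2 * 50 = 100 ms
U = Ttrans / (Ttrans + RTT)
U = 2 / (2 + 100)
U = 2 / 102 = 0.019608
U% = 1.96%

1.96


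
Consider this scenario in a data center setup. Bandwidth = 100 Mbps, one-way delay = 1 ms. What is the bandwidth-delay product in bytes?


Given: bandwidth = 100 Mbps, delay = 1 ms
BDP in bits = 100 * 10^6 * 1 / 1000
BDP in bits = 100000
BDP in bytes = 100000 / 8 = 12500

12500


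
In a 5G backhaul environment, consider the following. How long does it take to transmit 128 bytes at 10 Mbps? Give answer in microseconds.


Given: packet = 128 bytes, bandwidth = 10 Mbps
Packet in bits = 128 * 8 = 1024 bits
Bandwidth = 10 * 10^6 = 10000000 bps
Time = 1024 / 10000000 seconds
Time in us = 1024 * 10^6 / 10000000 = 102.4

102.4


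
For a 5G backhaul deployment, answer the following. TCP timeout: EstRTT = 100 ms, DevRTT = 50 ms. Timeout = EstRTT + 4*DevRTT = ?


Given: EstRTT = 100 ms, DevRTT = 50 ms
Timeout = EstRTT + 4 * DevRTT
4 * DevRTT = 4 * 50 = 200
Timeout = 100 + 200 = 300 ms

300


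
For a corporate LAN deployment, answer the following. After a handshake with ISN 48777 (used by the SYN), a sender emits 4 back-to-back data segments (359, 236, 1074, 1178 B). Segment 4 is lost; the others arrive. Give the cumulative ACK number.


SYN uses sequence number 48777; first data byte = ISN + 1 = 48778.
Segment 1: SEQ = 48778, len = 359 B, covers [48778, 49136]
Segment 2: SEQ = 49137, len = 236 B, covers [49137, 49372]
Segment 3: SEQ = 49373, len = 1074 B, covers [49373, 50446]
Segment 4: SEQ = 50447, len = 1178 B, covers [50447, 51624] [LOST]
In-order data received: bytes [48778, 50446] (segments 1..3).
Segment 4 missing -> gap begins at byte 50447.
Cumulative ACK = next expected in-order byte = 48778 + 359 + 236 + 1074 = 50447

50447


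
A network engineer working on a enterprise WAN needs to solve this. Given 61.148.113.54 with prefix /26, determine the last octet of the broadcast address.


Given: IP = 61.148.113.54, prefix = /26
Host bits = 32 - 26 = 6
Network last octet = 54 AND mask = 0
Host part size = 2^6 - 1 = 63
Broadcast last octet = 0 OR 63 = 63

63


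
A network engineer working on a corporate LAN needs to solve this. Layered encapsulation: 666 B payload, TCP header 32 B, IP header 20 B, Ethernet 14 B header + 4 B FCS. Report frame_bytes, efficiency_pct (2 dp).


TCP segment = 666 + 32 = 698 B
IP packet = 698 + 20 = 718 B
Ethernet frame = 718 + 14 + 4 = 736 B
Efficiency = app / frame = 666 / 736 = 0.904891 = 90.4891% -> 90.49% (2 dp)

736, 90.49


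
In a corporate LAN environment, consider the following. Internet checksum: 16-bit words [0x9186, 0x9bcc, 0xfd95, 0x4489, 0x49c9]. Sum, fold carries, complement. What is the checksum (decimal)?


Given words: [0x9186, 0x9bcc, 0xfd95, 0x4489, 0x49c9]
Step 1: Sum all words
Raw sum = 37254 + 39884 + 64917 + 17545 + 18889 = 178489
Step 2: Fold carry: (47417 + 2) = 47419
One's complement = ~47419 & 0xFFFF = 18116

18116


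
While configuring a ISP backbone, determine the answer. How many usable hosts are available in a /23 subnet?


Given: subnet mask /23
Host bits = 32 - 23 = 9
Total addresses = 2^9 = 512
Usable hosts = 512 - 2 (network + broadcast) = 510

510


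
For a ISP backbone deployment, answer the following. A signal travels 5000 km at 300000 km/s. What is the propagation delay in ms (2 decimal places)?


Given: distance = 5000 km, speed = 300000 km/s
Delay = distance / speed = 5000 / 300000 seconds
Delay in ms = 5000 * 1000 / 300000
Delay = 16.6667 ms
Rounded to 2 dp = 16.67 ms

16.67


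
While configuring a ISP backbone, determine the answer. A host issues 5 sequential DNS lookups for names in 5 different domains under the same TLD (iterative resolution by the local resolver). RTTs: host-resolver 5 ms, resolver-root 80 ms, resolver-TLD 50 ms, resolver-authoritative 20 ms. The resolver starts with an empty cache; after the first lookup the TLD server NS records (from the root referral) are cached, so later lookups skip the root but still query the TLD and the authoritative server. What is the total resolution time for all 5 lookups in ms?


Lookup 1 (cold cache): local + root + TLD + auth = 5 + 80 + 50 + 20 = 155 ms
Lookups 2..5 (TLD NS cached -> skip root; new domain -> still ask TLD and auth): local + TLD + auth = 5 + 50 + 20 = 75 ms each
Remaining 4 lookups: 4 * 75 = 300 ms
Total = 155 + 300 = 455 ms

455


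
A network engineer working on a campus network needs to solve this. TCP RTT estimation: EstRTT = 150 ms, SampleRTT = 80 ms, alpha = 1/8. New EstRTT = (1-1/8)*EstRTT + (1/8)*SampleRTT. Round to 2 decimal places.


Given: EstRTT = 150 ms, SampleRTT = 80 ms, alpha = 1/8
New EstRTT = (1 - alpha) * EstRTT + alpha * SampleRTT
(7/8) * 150 = 131.25
(1/8) * 80 = 10
New EstRTT = 131.25 + 10 = 141.25 ms -> 141.25 ms (2 dp)

141.25


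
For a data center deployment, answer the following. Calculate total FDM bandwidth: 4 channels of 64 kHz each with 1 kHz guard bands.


Given: 4 channels, 64 kHz each, guard = 1 kHz
Channel bandwidth = 4 * 64 = 256 kHz
Guard bands = 3 gaps * 1 kHz = 3 kHz
Total = 256 + 3 = 259 kHz

259


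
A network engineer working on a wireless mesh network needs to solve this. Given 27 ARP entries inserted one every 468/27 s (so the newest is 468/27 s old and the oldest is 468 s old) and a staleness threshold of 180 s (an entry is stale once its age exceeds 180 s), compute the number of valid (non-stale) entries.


Ages are k * 468/27 s for k = 1..27 (spacing = 17.3333 s).
Entry k is valid iff k * 468/27 <= 180 iff k <= 27 * 180 / 468 = 10.3846
n_valid = floor(10.3846) = 10
(n_stale = 27 - 10 = 17)

10


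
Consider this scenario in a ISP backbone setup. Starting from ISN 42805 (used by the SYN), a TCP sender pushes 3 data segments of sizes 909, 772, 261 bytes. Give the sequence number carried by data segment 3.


The SYN occupies sequence number ISN = 42805, so the first data byte is ISN + 1 = 42806.
SEQ of data segment i = (ISN + 1) + sum of payload sizes of segments 1..i-1.
Segment 1: SEQ = 42806, payload = 909 bytes
Segment 2: SEQ = 43715, payload = 772 bytes
Segment 3: SEQ = 44487, payload = 261 bytes
SEQ of segment 3 = 42806 + 909 + 772 = 44487

44487


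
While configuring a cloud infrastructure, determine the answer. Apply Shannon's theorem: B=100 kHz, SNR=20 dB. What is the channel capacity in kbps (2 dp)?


Given: B = 100 kHz, SNR = 20 dB
SNR linear = 10^(20/10) = 100
1 + SNR = 101
log2(101) = 6.6582114828
C = 100 * 1000 * 6.6582114828 = 665821.1483 bps
C = 665.821148 kbps -> 665.82 kbps (2 dp)

665.82


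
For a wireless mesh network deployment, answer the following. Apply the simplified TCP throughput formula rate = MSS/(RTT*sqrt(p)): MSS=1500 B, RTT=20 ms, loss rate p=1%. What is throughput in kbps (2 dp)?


Given: MSS = 1500 bytes, RTT = 20 ms, loss = 1%
RTT in seconds = 20 / 1000 = 0.02
Loss rate = 1% = 0.01
sqrt(loss) = sqrt(0.01) = 0.1
Throughput (bytes/s) = 1500 / (0.02 * 0.1) = 750000.0000
Throughput (kbps) = 750000.0000 * 8 / 1000 = 6000.000000 -> 6000.00 kbps (2 dp)

6000.00


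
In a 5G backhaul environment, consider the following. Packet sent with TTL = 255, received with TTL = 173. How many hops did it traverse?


Given: initial TTL = 255, received TTL = 173
Hops = initial TTL - received TTL
Hops = 255 - 173 = 82

82


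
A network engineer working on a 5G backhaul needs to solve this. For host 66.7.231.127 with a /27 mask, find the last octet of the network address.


Given: IP = 66.7.231.127, prefix = /27
Subnet mask = 255.255.255.224
Last octet of IP: 127
Last octet of mask: 224
Network last octet = 127 AND 224 = 96

96


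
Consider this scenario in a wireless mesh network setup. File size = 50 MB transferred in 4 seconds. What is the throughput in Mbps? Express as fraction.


Given: file = 50 MB, time = 4 s
File in Mb = 50 * 8 = 400 Mb
Throughput = 400 / 4 Mbps
Throughput = 100 Mbps

100


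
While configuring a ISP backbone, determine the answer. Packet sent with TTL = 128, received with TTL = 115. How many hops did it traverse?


Given: initial TTL = 128, received TTL = 115
Hops = initial TTL - received TTL
Hops = 128 - 115 = 13

13


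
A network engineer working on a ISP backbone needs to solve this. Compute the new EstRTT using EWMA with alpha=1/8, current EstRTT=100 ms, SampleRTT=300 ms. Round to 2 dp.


Given: EstRTT = 100 ms, SampleRTT = 300 ms, alpha = 1/8
New EstRTT = (1 - alpha) * EstRTT + alpha * SampleRTT
(7/8) * 100 = 87.5
(1/8) * 300 = 37.5
New EstRTT = 87.5 + 37.5 = 125 ms -> 125.00 ms (2 dp)

125.00


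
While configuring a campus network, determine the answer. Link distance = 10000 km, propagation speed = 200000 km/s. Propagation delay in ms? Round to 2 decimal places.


Given: distance = 10000 km, speed = 200000 km/s
Delay = distance / speed = 10000 / 200000 seconds
Delay in ms = 10000 * 1000 / 200000
Delay = 50.0000 ms
Rounded to 2 dp = 50.00 ms

50.00


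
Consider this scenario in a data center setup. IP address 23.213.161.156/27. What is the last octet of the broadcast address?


Given: IP = 23.213.161.156, prefix = /27
Host bits = 32 - 27 = 5
Network last octet = 156 AND mask = 128
Host part size = 2^5 - 1 = 31
Broadcast last octet = 128 OR 31 = 159

159


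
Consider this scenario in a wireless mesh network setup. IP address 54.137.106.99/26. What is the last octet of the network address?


Given: IP = 54.137.106.99, prefix = /26
Subnet mask = 255.255.255.192
Last octet of IP: 99
Last octet of mask: 192
Network last octet = 99 AND 192 = 64

64


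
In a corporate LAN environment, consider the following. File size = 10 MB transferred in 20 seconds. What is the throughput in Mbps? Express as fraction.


Given: file = 10 MB, time = 20 s
File in Mb = 10 * 8 = 80 Mb
Throughput = 80 / 20 Mbps
Throughput = 4 Mbps

4


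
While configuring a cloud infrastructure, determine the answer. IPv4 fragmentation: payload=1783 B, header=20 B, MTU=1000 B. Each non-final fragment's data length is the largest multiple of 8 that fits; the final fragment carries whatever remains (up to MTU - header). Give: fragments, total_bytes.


Max data per non-final fragment = floor((MTU - header)/8)*8 = floor((1000 - 20)/8)*8 = floor(980/8)*8 = 976 B
Final fragment needs no 8-byte alignment: it can carry up to MTU - header = 980 B
Non-final fragments needed = ceil((payload - 980) / 976) = ceil(803/976) = ceil(0.8227) = 1
Number of fragments = 1 + 1 = 2
Fragment sizes (data): 1 * 976 B + 807 B (last, 807 <= 980 OK)
Total bytes sent = payload + n_frags * header = 1783 + 2*20 = 1783 + 40 = 1823 B

2, 1823


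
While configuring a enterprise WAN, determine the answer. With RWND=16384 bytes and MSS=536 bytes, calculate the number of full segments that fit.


Given: RWND = 16384 bytes, MSS = 536 bytes
Full segments = floor(RWND / MSS)
Full segments = floor(16384 / 536)
Full segments = floor(30.5672) = 30

30
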